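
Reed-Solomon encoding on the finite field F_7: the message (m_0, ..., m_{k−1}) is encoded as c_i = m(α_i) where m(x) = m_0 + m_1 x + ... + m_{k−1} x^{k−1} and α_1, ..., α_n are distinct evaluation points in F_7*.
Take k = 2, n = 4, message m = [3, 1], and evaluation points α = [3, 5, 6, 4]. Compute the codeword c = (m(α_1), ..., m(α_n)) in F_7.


c = [6, 1, 2, 0]

Message polynomial: m(x) = 3 + 1·x (mod 7).
For each evaluation point α_i, compute m(α_i) mod 7:
  α_1 = 3: Horner steps 1 → 6, so m(3) = 6.
  α_2 = 5: Horner steps 1 → 1, so m(5) = 1.
  α_3 = 6: Horner steps 1 → 2, so m(6) = 2.
  α_4 = 4: Horner steps 1 → 0, so m(4) = 0.
Codeword c = [6, 1, 2, 0] ∈ F_7^4.


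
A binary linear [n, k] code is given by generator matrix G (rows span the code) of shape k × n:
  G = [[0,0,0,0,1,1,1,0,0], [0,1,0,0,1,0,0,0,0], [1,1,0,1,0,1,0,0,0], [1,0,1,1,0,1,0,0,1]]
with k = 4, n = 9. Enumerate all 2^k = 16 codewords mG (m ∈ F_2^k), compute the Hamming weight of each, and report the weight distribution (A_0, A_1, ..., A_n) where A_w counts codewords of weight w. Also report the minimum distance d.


Weight distribution: A_0 = 1, A_2 = 1, A_3 = 5, A_4 = 3, A_5 = 2, A_6 = 3, A_7 = 1. Minimum distance d = 2.

Enumerate all 2^4 = 16 messages m ∈ F_2^4.
For each, compute codeword c = mG in F_2^9, then tally its weight.
  m = 0000 → c = 000000000, weight = 0.
  m = 1000 → c = 000011100, weight = 3.
  m = 0100 → c = 010010000, weight = 2.
  m = 1100 → c = 010001100, weight = 3.
  m = 0010 → c = 110101000, weight = 4.
  m = 1010 → c = 110110100, weight = 5.
  m = 0110 → c = 100111000, weight = 4.
  m = 1110 → c = 100100100, weight = 3.
  m = 0001 → c = 101101001, weight = 5.
  m = 1001 → c = 101110101, weight = 6.
  m = 0101 → c = 111111001, weight = 7.
  m = 1101 → c = 111100101, weight = 6.
  m = 0011 → c = 011000001, weight = 3.
  m = 1011 → c = 011011101, weight = 6.
  m = 0111 → c = 001010001, weight = 3.
  m = 1111 → c = 001001101, weight = 4.
Tally weights:
  weight 0: 1 codewords.
  weight 2: 1 codewords.
  weight 3: 5 codewords.
  weight 4: 3 codewords.
  weight 5: 2 codewords.
  weight 6: 3 codewords.
  weight 7: 1 codewords.
Minimum distance d = smallest w > 0 with A_w > 0 = 2.
Sanity: Σ A_w = 16 = 2^4 = 16 ✓.


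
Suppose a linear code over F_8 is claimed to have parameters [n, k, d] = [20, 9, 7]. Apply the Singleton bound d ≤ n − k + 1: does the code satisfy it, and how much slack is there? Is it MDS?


Singleton RHS = n − k + 1 = 12, slack = 5, bound satisfied, not MDS.

Singleton bound: d ≤ n − k + 1.
Here n = 20, k = 9, so n − k + 1 = 12.
Given d = 7, check d ≤ 12: YES.
Slack = (n − k + 1) − d = 5.
The code is NOT MDS (slack = 5 > 0).
Description: the claimed parameters are [20, 9, 7]_8; such a code would be non-MDS.


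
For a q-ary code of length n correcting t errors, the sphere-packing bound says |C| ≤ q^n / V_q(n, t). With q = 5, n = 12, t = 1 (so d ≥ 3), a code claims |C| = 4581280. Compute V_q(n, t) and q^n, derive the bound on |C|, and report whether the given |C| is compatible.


V_q(n, t) = 49, q^n = 244140625, Hamming bound = 4982461, |C| = 4581280 ≤ bound (satisfied).

Step 1: Compute V_q(n, t) = Σ_{j=0}^1 C(n, j) (q−1)^j.
  j = 0: C(12,0)·(4)^0 = 1·1 = 1.
  j = 1: C(12,1)·(4)^1 = 12·4 = 48.
  V_q(n, t) = 1 + 48 = 49.
Step 2: q^n = 5^12 = 244140625.
Step 3: Hamming bound ⌊q^n / V_q(n,t)⌋ = ⌊244140625/49⌋ = 4982461.
Step 4: Compare |C| = 4581280 to 4982461: satisfied.
The claimed |C| lies below the Hamming bound.


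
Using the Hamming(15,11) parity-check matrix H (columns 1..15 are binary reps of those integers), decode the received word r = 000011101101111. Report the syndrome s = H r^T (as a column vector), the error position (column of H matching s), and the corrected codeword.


s = (0, 1, 1, 1)^T, error position = 7, corrected codeword c = 000011001101111

Compute s = H r^T mod 2 one row at a time:
  s_1 = 0 + 1 + 1 + 0 + 1 + 1 + 1 + 1 = 6 ≡ 0 (mod 2).
  s_2 = 0 + 1 + 1 + 1 + 1 + 1 + 1 + 1 = 7 ≡ 1 (mod 2).
  s_3 = 0 + 0 + 1 + 1 + 1 + 0 + 1 + 1 = 5 ≡ 1 (mod 2).
  s_4 = 0 + 0 + 1 + 1 + 1 + 0 + 1 + 1 = 5 ≡ 1 (mod 2).
s = (0, 1, 1, 1)^T — this equals column 7 of H (binary 0111), so error is at position 7.
Correct: flip bit 7 of r = 000011101101111 to get c = 000011001101111.


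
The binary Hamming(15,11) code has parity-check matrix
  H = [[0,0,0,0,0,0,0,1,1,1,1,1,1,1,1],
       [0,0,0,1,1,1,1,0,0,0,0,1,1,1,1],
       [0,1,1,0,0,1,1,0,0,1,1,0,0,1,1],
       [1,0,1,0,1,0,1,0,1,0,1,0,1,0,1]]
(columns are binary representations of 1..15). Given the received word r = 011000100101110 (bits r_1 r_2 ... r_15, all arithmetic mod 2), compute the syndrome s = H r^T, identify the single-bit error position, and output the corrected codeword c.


s = (0, 0, 1, 1)^T, error position = 3, corrected codeword c = 010000100101110

Compute s = H r^T mod 2 one row at a time:
  s_1 = 0 + 0 + 1 + 0 + 1 + 1 + 1 + 0 = 4 ≡ 0 (mod 2).
  s_2 = 0 + 0 + 0 + 1 + 1 + 1 + 1 + 0 = 4 ≡ 0 (mod 2).
  s_3 = 1 + 1 + 0 + 1 + 1 + 0 + 1 + 0 = 5 ≡ 1 (mod 2).
  s_4 = 0 + 1 + 0 + 1 + 0 + 0 + 1 + 0 = 3 ≡ 1 (mod 2).
s = (0, 0, 1, 1)^T — this equals column 3 of H (binary 0011), so error is at position 3.
Correct: flip bit 3 of r = 011000100101110 to get c = 010000100101110.


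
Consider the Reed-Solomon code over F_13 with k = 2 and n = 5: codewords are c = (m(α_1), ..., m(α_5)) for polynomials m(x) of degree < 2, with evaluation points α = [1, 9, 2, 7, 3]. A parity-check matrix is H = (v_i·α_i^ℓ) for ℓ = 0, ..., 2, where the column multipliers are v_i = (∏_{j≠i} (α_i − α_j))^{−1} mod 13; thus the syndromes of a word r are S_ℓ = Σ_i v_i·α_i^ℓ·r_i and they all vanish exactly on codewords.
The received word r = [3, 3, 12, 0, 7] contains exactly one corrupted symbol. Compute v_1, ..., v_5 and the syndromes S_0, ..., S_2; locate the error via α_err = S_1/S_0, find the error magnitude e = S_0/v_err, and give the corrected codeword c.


S = (5, 5, 5), error at position 1, error magnitude e = 12, c = [4, 3, 12, 0, 7].

Step 1: column multipliers v_i = (∏_{j≠i}(α_i − α_j))^{−1} mod 13.
  i = 1 (α = 1): (1−9)(1−2)(1−7)(1−3) = (−8)·(−1)·(−6)·(−2) = 96 ≡ 5, so v_1 = 5^{−1} = 8 (mod 13).
  i = 2 (α = 9): (9−1)(9−2)(9−7)(9−3) = 8·7·2·6 = 672 ≡ 9, so v_2 = 9^{−1} = 3 (mod 13).
  i = 3 (α = 2): (2−1)(2−9)(2−7)(2−3) = 1·(−7)·(−5)·(−1) = −35 ≡ 4, so v_3 = 4^{−1} = 10 (mod 13).
  i = 4 (α = 7): (7−1)(7−9)(7−2)(7−3) = 6·(−2)·5·4 = −240 ≡ 7, so v_4 = 7^{−1} = 2 (mod 13).
  i = 5 (α = 3): (3−1)(3−9)(3−2)(3−7) = 2·(−6)·1·(−4) = 48 ≡ 9, so v_5 = 9^{−1} = 3 (mod 13).
  v = [8, 3, 10, 2, 3].
Step 2: syndromes of r = [3, 3, 12, 0, 7] (all sums mod 13).
  S_0 = Σ v_i r_i = 8·3 + 3·3 + 10·12 + 2·0 + 3·7 = 174 ≡ 5.
  S_1 = Σ v_i α_i r_i = 8·1·3 + 3·9·3 + 10·2·12 + 2·7·0 + 3·3·7 = 408 ≡ 5.
  α_i^2 mod 13 = [1, 3, 4, 10, 9].
  S_2 = Σ v_i α_i^2 r_i = 8·1·3 + 3·3·3 + 10·4·12 + 2·10·0 + 3·9·7 = 720 ≡ 5.
  S = (5, 5, 5) ≠ 0, so r is not a codeword (an error is present).
Step 3: locate the error. For a single error e at position i, S_ℓ = v_i·e·α_i^ℓ, so α_err = S_1/S_0.
  S_0^{−1} = 5^{−1} = 8 (mod 13), so α_err = 5·8 = 40 ≡ 1 = α_1. Error position i = 1.
  Consistency check: S_2/S_1 = 5·8 = 40 ≡ 1 = α_err ✓ (single-error assumption holds).
Step 4: error magnitude e = S_0/v_1 = S_0·∏_{j≠1}(α_1 − α_j) = 5·5 = 25 ≡ 12 (mod 13).
Step 5: correct position 1: c_1 = r_1 − e = 3 − 12 ≡ 4 (mod 13). Hence c = [4, 3, 12, 0, 7].
  Check: interpolating c through the α_i gives m(x) = 9 + 8·x (degree < 2) with m(α_i) = c_i for every i, so c is indeed a codeword.


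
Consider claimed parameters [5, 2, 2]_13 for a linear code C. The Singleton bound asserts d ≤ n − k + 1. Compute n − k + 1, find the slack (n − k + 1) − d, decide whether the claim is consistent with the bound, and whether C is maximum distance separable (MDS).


Singleton RHS = n − k + 1 = 4, slack = 2, bound satisfied, not MDS.

Singleton bound: d ≤ n − k + 1.
Here n = 5, k = 2, so n − k + 1 = 4.
Given d = 2, check d ≤ 4: YES.
Slack = (n − k + 1) − d = 2.
The code is NOT MDS (slack = 2 > 0).
Description: the claimed parameters are [5, 2, 2]_13; such a code would be non-MDS.


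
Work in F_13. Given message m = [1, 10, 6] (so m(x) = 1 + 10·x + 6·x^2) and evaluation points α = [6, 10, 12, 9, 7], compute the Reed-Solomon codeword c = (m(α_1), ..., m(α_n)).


c = [4, 12, 10, 5, 1]

Message polynomial: m(x) = 1 + 10·x + 6·x^2 (mod 13).
For each evaluation point α_i, compute m(α_i) mod 13:
  α_1 = 6: Horner steps 6 → 7 → 4, so m(6) = 4.
  α_2 = 10: Horner steps 6 → 5 → 12, so m(10) = 12.
  α_3 = 12: Horner steps 6 → 4 → 10, so m(12) = 10.
  α_4 = 9: Horner steps 6 → 12 → 5, so m(9) = 5.
  α_5 = 7: Horner steps 6 → 0 → 1, so m(7) = 1.
Codeword c = [4, 12, 10, 5, 1] ∈ F_13^5.


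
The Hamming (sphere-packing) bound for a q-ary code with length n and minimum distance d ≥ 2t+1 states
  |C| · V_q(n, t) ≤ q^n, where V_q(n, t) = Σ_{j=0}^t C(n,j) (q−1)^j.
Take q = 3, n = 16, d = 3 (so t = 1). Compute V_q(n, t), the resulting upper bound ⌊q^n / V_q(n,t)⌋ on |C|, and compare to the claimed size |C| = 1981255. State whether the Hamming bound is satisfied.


V_q(n, t) = 33, q^n = 43046721, Hamming bound = 1304446, |C| = 1981255 > bound (violated).

Step 1: Compute V_q(n, t) = Σ_{j=0}^1 C(n, j) (q−1)^j.
  j = 0: C(16,0)·(2)^0 = 1·1 = 1.
  j = 1: C(16,1)·(2)^1 = 16·2 = 32.
  V_q(n, t) = 1 + 32 = 33.
Step 2: q^n = 3^16 = 43046721.
Step 3: Hamming bound ⌊q^n / V_q(n,t)⌋ = ⌊43046721/33⌋ = 1304446.
Step 4: Compare |C| = 1981255 to 1304446: violated.
The claimed |C| lies above the Hamming bound, so no 3-ary code of length 16 with d ≥ 3 can have 1981255 codewords.


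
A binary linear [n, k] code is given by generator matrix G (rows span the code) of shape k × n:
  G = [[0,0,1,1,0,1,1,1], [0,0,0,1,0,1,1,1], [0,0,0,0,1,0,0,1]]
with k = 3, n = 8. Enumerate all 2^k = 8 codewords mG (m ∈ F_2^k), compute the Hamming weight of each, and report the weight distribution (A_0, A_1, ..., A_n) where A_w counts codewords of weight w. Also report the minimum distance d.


Weight distribution: A_0 = 1, A_1 = 1, A_2 = 1, A_3 = 1, A_4 = 2, A_5 = 2. Minimum distance d = 1.

Enumerate all 2^3 = 8 messages m ∈ F_2^3.
For each, compute codeword c = mG in F_2^8, then tally its weight.
  m = 000 → c = 00000000, weight = 0.
  m = 100 → c = 00110111, weight = 5.
  m = 010 → c = 00010111, weight = 4.
  m = 110 → c = 00100000, weight = 1.
  m = 001 → c = 00001001, weight = 2.
  m = 101 → c = 00111110, weight = 5.
  m = 011 → c = 00011110, weight = 4.
  m = 111 → c = 00101001, weight = 3.
Tally weights:
  weight 0: 1 codewords.
  weight 1: 1 codewords.
  weight 2: 1 codewords.
  weight 3: 1 codewords.
  weight 4: 2 codewords.
  weight 5: 2 codewords.
Minimum distance d = smallest w > 0 with A_w > 0 = 1.
Sanity: Σ A_w = 8 = 2^3 = 8 ✓.


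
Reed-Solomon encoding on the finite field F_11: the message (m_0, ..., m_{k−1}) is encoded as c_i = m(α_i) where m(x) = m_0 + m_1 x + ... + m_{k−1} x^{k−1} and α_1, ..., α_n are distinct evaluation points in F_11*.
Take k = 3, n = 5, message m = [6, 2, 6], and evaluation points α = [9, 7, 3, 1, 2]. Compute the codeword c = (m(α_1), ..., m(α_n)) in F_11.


c = [4, 6, 0, 3, 1]

Message polynomial: m(x) = 6 + 2·x + 6·x^2 (mod 11).
For each evaluation point α_i, compute m(α_i) mod 11:
  α_1 = 9: Horner steps 6 → 1 → 4, so m(9) = 4.
  α_2 = 7: Horner steps 6 → 0 → 6, so m(7) = 6.
  α_3 = 3: Horner steps 6 → 9 → 0, so m(3) = 0.
  α_4 = 1: Horner steps 6 → 8 → 3, so m(1) = 3.
  α_5 = 2: Horner steps 6 → 3 → 1, so m(2) = 1.
Codeword c = [4, 6, 0, 3, 1] ∈ F_11^5.


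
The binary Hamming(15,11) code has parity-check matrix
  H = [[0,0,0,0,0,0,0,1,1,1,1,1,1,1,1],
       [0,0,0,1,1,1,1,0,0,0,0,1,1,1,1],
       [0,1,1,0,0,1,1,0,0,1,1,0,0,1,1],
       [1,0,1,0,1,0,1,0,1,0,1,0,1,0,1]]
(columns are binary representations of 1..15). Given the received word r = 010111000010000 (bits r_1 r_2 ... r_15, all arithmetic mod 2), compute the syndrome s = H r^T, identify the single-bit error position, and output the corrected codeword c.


s = (1, 1, 1, 0)^T, error position = 14, corrected codeword c = 010111000010010

Compute s = H r^T mod 2 one row at a time:
  s_1 = 0 + 0 + 0 + 1 + 0 + 0 + 0 + 0 = 1 ≡ 1 (mod 2).
  s_2 = 1 + 1 + 1 + 0 + 0 + 0 + 0 + 0 = 3 ≡ 1 (mod 2).
  s_3 = 1 + 0 + 1 + 0 + 0 + 1 + 0 + 0 = 3 ≡ 1 (mod 2).
  s_4 = 0 + 0 + 1 + 0 + 0 + 1 + 0 + 0 = 2 ≡ 0 (mod 2).
s = (1, 1, 1, 0)^T — this equals column 14 of H (binary 1110), so error is at position 14.
Correct: flip bit 14 of r = 010111000010000 to get c = 010111000010010.


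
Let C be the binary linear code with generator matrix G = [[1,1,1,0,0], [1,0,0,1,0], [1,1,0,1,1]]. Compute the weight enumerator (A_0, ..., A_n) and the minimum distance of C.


Weight distribution: A_0 = 1, A_2 = 2, A_3 = 4, A_4 = 1. Minimum distance d = 2.

Enumerate all 2^3 = 8 messages m ∈ F_2^3.
For each, compute codeword c = mG in F_2^5, then tally its weight.
  m = 000 → c = 00000, weight = 0.
  m = 100 → c = 11100, weight = 3.
  m = 010 → c = 10010, weight = 2.
  m = 110 → c = 01110, weight = 3.
  m = 001 → c = 11011, weight = 4.
  m = 101 → c = 00111, weight = 3.
  m = 011 → c = 01001, weight = 2.
  m = 111 → c = 10101, weight = 3.
Tally weights:
  weight 0: 1 codewords.
  weight 2: 2 codewords.
  weight 3: 4 codewords.
  weight 4: 1 codewords.
Minimum distance d = smallest w > 0 with A_w > 0 = 2.
Sanity: Σ A_w = 8 = 2^3 = 8 ✓.


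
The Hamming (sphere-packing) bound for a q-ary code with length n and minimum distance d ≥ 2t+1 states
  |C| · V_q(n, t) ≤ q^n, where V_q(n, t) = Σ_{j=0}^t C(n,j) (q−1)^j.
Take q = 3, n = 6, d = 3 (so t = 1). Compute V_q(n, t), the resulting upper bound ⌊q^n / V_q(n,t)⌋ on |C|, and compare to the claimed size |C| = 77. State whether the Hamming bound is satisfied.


V_q(n, t) = 13, q^n = 729, Hamming bound = 56, |C| = 77 > bound (violated).

Step 1: Compute V_q(n, t) = Σ_{j=0}^1 C(n, j) (q−1)^j.
  j = 0: C(6,0)·(2)^0 = 1·1 = 1.
  j = 1: C(6,1)·(2)^1 = 6·2 = 12.
  V_q(n, t) = 1 + 12 = 13.
Step 2: q^n = 3^6 = 729.
Step 3: Hamming bound ⌊q^n / V_q(n,t)⌋ = ⌊729/13⌋ = 56.
Step 4: Compare |C| = 77 to 56: violated.
The claimed |C| lies above the Hamming bound, so no 3-ary code of length 6 with d ≥ 3 can have 77 codewords.


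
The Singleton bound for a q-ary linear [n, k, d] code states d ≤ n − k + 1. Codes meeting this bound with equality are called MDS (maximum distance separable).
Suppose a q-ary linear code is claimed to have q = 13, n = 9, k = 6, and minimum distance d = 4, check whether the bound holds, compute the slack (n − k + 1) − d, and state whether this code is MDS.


Singleton RHS = n − k + 1 = 4, slack = 0, bound satisfied, MDS.

Singleton bound: d ≤ n − k + 1.
Here n = 9, k = 6, so n − k + 1 = 4.
Given d = 4, check d ≤ 4: YES.
Slack = (n − k + 1) − d = 0.
The code is MDS (slack = 0).
Description: the claimed parameters are [9, 6, 4]_13; such a code would be MDS (meets Singleton bound).


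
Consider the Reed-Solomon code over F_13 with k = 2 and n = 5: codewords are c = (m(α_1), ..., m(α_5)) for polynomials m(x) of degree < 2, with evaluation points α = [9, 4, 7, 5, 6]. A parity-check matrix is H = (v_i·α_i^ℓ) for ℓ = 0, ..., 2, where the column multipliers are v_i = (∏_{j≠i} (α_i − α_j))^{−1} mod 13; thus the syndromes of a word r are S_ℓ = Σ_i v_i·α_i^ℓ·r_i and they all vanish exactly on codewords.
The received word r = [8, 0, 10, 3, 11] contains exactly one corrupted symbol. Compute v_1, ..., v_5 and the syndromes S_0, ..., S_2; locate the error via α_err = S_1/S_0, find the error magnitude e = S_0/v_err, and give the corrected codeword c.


S = (6, 4, 7), error at position 4, error magnitude e = 4, c = [8, 0, 10, 12, 11].

Step 1: column multipliers v_i = (∏_{j≠i}(α_i − α_j))^{−1} mod 13.
  i = 1 (α = 9): (9−4)(9−7)(9−5)(9−6) = 5·2·4·3 = 120 ≡ 3, so v_1 = 3^{−1} = 9 (mod 13).
  i = 2 (α = 4): (4−9)(4−7)(4−5)(4−6) = (−5)·(−3)·(−1)·(−2) = 30 ≡ 4, so v_2 = 4^{−1} = 10 (mod 13).
  i = 3 (α = 7): (7−9)(7−4)(7−5)(7−6) = (−2)·3·2·1 = −12 ≡ 1, so v_3 = 1^{−1} = 1 (mod 13).
  i = 4 (α = 5): (5−9)(5−4)(5−7)(5−6) = (−4)·1·(−2)·(−1) = −8 ≡ 5, so v_4 = 5^{−1} = 8 (mod 13).
  i = 5 (α = 6): (6−9)(6−4)(6−7)(6−5) = (−3)·2·(−1)·1 = 6 ≡ 6, so v_5 = 6^{−1} = 11 (mod 13).
  v = [9, 10, 1, 8, 11].
Step 2: syndromes of r = [8, 0, 10, 3, 11] (all sums mod 13).
  S_0 = Σ v_i r_i = 9·8 + 10·0 + 1·10 + 8·3 + 11·11 = 227 ≡ 6.
  S_1 = Σ v_i α_i r_i = 9·9·8 + 10·4·0 + 1·7·10 + 8·5·3 + 11·6·11 = 1564 ≡ 4.
  α_i^2 mod 13 = [3, 3, 10, 12, 10].
  S_2 = Σ v_i α_i^2 r_i = 9·3·8 + 10·3·0 + 1·10·10 + 8·12·3 + 11·10·11 = 1814 ≡ 7.
  S = (6, 4, 7) ≠ 0, so r is not a codeword (an error is present).
Step 3: locate the error. For a single error e at position i, S_ℓ = v_i·e·α_i^ℓ, so α_err = S_1/S_0.
  S_0^{−1} = 6^{−1} = 11 (mod 13), so α_err = 4·11 = 44 ≡ 5 = α_4. Error position i = 4.
  Consistency check: S_2/S_1 = 7·10 = 70 ≡ 5 = α_err ✓ (single-error assumption holds).
Step 4: error magnitude e = S_0/v_4 = S_0·∏_{j≠4}(α_4 − α_j) = 6·5 = 30 ≡ 4 (mod 13).
Step 5: correct position 4: c_4 = r_4 − e = 3 − 4 ≡ 12 (mod 13). Hence c = [8, 0, 10, 12, 11].
  Check: interpolating c through the α_i gives m(x) = 4 + 12·x (degree < 2) with m(α_i) = c_i for every i, so c is indeed a codeword.


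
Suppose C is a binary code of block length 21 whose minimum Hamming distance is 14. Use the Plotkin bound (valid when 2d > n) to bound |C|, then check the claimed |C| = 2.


Plotkin bound M ≤ 4; given |C| = 2 ≤ bound (satisfied).

Check applicability: 2d = 28, n = 21.
2d − n = 7 > 0, so Plotkin applies.
Compute d/(2d−n) = 14/7 ≈ 2.0000.
⌊d/(2d−n)⌋ = 2.
Plotkin bound: M ≤ 2·2 = 4.
Given |C| = 2, check: satisfied.
This |C| is below the Plotkin bound.


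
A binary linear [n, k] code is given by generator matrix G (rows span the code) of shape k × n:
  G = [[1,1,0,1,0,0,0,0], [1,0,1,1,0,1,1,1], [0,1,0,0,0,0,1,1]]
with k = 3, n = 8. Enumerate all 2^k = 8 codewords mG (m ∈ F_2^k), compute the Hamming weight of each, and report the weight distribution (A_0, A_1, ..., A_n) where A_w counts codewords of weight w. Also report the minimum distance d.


Weight distribution: A_0 = 1, A_2 = 1, A_3 = 2, A_4 = 1, A_5 = 2, A_6 = 1. Minimum distance d = 2.

Enumerate all 2^3 = 8 messages m ∈ F_2^3.
For each, compute codeword c = mG in F_2^8, then tally its weight.
  m = 000 → c = 00000000, weight = 0.
  m = 100 → c = 11010000, weight = 3.
  m = 010 → c = 10110111, weight = 6.
  m = 110 → c = 01100111, weight = 5.
  m = 001 → c = 01000011, weight = 3.
  m = 101 → c = 10010011, weight = 4.
  m = 011 → c = 11110100, weight = 5.
  m = 111 → c = 00100100, weight = 2.
Tally weights:
  weight 0: 1 codewords.
  weight 2: 1 codewords.
  weight 3: 2 codewords.
  weight 4: 1 codewords.
  weight 5: 2 codewords.
  weight 6: 1 codewords.
Minimum distance d = smallest w > 0 with A_w > 0 = 2.
Sanity: Σ A_w = 8 = 2^3 = 8 ✓.


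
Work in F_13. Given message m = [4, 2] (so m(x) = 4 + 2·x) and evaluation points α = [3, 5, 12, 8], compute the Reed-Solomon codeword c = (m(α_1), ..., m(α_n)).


c = [10, 1, 2, 7]

Message polynomial: m(x) = 4 + 2·x (mod 13).
For each evaluation point α_i, compute m(α_i) mod 13:
  α_1 = 3: Horner steps 2 → 10, so m(3) = 10.
  α_2 = 5: Horner steps 2 → 1, so m(5) = 1.
  α_3 = 12: Horner steps 2 → 2, so m(12) = 2.
  α_4 = 8: Horner steps 2 → 7, so m(8) = 7.
Codeword c = [10, 1, 2, 7] ∈ F_13^4.


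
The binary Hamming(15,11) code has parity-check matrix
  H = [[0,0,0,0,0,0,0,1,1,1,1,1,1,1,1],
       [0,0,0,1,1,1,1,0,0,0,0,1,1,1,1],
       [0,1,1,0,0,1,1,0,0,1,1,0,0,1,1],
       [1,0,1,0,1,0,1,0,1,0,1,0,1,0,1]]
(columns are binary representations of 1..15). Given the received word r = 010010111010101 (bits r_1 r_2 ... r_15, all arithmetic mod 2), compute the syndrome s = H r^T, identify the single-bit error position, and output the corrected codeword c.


s = (1, 0, 0, 0)^T, error position = 8, corrected codeword c = 010010101010101

Compute s = H r^T mod 2 one row at a time:
  s_1 = 1 + 1 + 0 + 1 + 0 + 1 + 0 + 1 = 5 ≡ 1 (mod 2).
  s_2 = 0 + 1 + 0 + 1 + 0 + 1 + 0 + 1 = 4 ≡ 0 (mod 2).
  s_3 = 1 + 0 + 0 + 1 + 0 + 1 + 0 + 1 = 4 ≡ 0 (mod 2).
  s_4 = 0 + 0 + 1 + 1 + 1 + 1 + 1 + 1 = 6 ≡ 0 (mod 2).
s = (1, 0, 0, 0)^T — this equals column 8 of H (binary 1000), so error is at position 8.
Correct: flip bit 8 of r = 010010111010101 to get c = 010010101010101.


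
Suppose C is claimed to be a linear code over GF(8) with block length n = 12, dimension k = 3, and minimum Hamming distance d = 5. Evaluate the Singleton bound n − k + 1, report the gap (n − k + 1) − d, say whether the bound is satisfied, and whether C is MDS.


Singleton RHS = n − k + 1 = 10, slack = 5, bound satisfied, not MDS.

Singleton bound: d ≤ n − k + 1.
Here n = 12, k = 3, so n − k + 1 = 10.
Given d = 5, check d ≤ 10: YES.
Slack = (n − k + 1) − d = 5.
The code is NOT MDS (slack = 5 > 0).
Description: the claimed parameters are [12, 3, 5]_8; such a code would be non-MDS.


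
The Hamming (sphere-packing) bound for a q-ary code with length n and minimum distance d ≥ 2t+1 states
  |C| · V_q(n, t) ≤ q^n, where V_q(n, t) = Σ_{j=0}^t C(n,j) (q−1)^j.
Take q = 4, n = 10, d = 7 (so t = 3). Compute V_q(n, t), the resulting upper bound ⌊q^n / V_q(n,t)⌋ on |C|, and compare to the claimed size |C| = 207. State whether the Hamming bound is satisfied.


V_q(n, t) = 3676, q^n = 1048576, Hamming bound = 285, |C| = 207 ≤ bound (satisfied).

Step 1: Compute V_q(n, t) = Σ_{j=0}^3 C(n, j) (q−1)^j.
  j = 0: C(10,0)·(3)^0 = 1·1 = 1.
  j = 1: C(10,1)·(3)^1 = 10·3 = 30.
  j = 2: C(10,2)·(3)^2 = 45·9 = 405.
  j = 3: C(10,3)·(3)^3 = 120·27 = 3240.
  V_q(n, t) = 1 + 30 + 405 + 3240 = 3676.
Step 2: q^n = 4^10 = 1048576.
Step 3: Hamming bound ⌊q^n / V_q(n,t)⌋ = ⌊1048576/3676⌋ = 285.
Step 4: Compare |C| = 207 to 285: satisfied.
The claimed |C| lies below the Hamming bound.


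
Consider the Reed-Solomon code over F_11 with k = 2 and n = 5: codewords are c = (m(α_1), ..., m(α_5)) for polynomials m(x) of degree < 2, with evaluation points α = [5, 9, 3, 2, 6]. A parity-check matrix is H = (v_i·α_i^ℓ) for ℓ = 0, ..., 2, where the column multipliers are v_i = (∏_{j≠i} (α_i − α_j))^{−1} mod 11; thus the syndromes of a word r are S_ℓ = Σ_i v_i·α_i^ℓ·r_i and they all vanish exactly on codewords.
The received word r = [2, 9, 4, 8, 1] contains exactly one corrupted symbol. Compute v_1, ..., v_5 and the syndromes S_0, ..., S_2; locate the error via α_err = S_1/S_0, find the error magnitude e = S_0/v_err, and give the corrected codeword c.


S = (2, 4, 8), error at position 4, error magnitude e = 3, c = [2, 9, 4, 5, 1].

Step 1: column multipliers v_i = (∏_{j≠i}(α_i − α_j))^{−1} mod 11.
  i = 1 (α = 5): (5−9)(5−3)(5−2)(5−6) = (−4)·2·3·(−1) = 24 ≡ 2, so v_1 = 2^{−1} = 6 (mod 11).
  i = 2 (α = 9): (9−5)(9−3)(9−2)(9−6) = 4·6·7·3 = 504 ≡ 9, so v_2 = 9^{−1} = 5 (mod 11).
  i = 3 (α = 3): (3−5)(3−9)(3−2)(3−6) = (−2)·(−6)·1·(−3) = −36 ≡ 8, so v_3 = 8^{−1} = 7 (mod 11).
  i = 4 (α = 2): (2−5)(2−9)(2−3)(2−6) = (−3)·(−7)·(−1)·(−4) = 84 ≡ 7, so v_4 = 7^{−1} = 8 (mod 11).
  i = 5 (α = 6): (6−5)(6−9)(6−3)(6−2) = 1·(−3)·3·4 = −36 ≡ 8, so v_5 = 8^{−1} = 7 (mod 11).
  v = [6, 5, 7, 8, 7].
Step 2: syndromes of r = [2, 9, 4, 8, 1] (all sums mod 11).
  S_0 = Σ v_i r_i = 6·2 + 5·9 + 7·4 + 8·8 + 7·1 = 156 ≡ 2.
  S_1 = Σ v_i α_i r_i = 6·5·2 + 5·9·9 + 7·3·4 + 8·2·8 + 7·6·1 = 719 ≡ 4.
  α_i^2 mod 11 = [3, 4, 9, 4, 3].
  S_2 = Σ v_i α_i^2 r_i = 6·3·2 + 5·4·9 + 7·9·4 + 8·4·8 + 7·3·1 = 745 ≡ 8.
  S = (2, 4, 8) ≠ 0, so r is not a codeword (an error is present).
Step 3: locate the error. For a single error e at position i, S_ℓ = v_i·e·α_i^ℓ, so α_err = S_1/S_0.
  S_0^{−1} = 2^{−1} = 6 (mod 11), so α_err = 4·6 = 24 ≡ 2 = α_4. Error position i = 4.
  Consistency check: S_2/S_1 = 8·3 = 24 ≡ 2 = α_err ✓ (single-error assumption holds).
Step 4: error magnitude e = S_0/v_4 = S_0·∏_{j≠4}(α_4 − α_j) = 2·7 = 14 ≡ 3 (mod 11).
Step 5: correct position 4: c_4 = r_4 − e = 8 − 3 ≡ 5 (mod 11). Hence c = [2, 9, 4, 5, 1].
  Check: interpolating c through the α_i gives m(x) = 7 + 10·x (degree < 2) with m(α_i) = c_i for every i, so c is indeed a codeword.


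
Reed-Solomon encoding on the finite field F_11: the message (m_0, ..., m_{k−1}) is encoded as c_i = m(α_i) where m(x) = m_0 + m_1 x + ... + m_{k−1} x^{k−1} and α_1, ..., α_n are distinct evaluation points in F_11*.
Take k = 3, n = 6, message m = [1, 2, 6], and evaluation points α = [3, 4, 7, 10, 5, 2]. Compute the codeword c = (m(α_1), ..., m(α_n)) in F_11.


c = [6, 6, 1, 5, 7, 7]

Message polynomial: m(x) = 1 + 2·x + 6·x^2 (mod 11).
For each evaluation point α_i, compute m(α_i) mod 11:
  α_1 = 3: Horner steps 6 → 9 → 6, so m(3) = 6.
  α_2 = 4: Horner steps 6 → 4 → 6, so m(4) = 6.
  α_3 = 7: Horner steps 6 → 0 → 1, so m(7) = 1.
  α_4 = 10: Horner steps 6 → 7 → 5, so m(10) = 5.
  α_5 = 5: Horner steps 6 → 10 → 7, so m(5) = 7.
  α_6 = 2: Horner steps 6 → 3 → 7, so m(2) = 7.
Codeword c = [6, 6, 1, 5, 7, 7] ∈ F_11^6.


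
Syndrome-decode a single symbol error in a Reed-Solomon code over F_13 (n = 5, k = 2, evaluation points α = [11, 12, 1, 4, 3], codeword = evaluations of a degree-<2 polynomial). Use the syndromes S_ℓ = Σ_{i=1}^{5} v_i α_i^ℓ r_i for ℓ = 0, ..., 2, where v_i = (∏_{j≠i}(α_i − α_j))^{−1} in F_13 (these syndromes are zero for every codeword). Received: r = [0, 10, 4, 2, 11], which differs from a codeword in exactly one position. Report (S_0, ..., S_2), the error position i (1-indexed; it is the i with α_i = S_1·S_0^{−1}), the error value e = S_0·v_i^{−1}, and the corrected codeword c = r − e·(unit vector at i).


S = (6, 11, 5), error at position 4, error magnitude e = 7, c = [0, 10, 4, 8, 11].

Step 1: column multipliers v_i = (∏_{j≠i}(α_i − α_j))^{−1} mod 13.
  i = 1 (α = 11): (11−12)(11−1)(11−4)(11−3) = (−1)·10·7·8 = −560 ≡ 12, so v_1 = 12^{−1} = 12 (mod 13).
  i = 2 (α = 12): (12−11)(12−1)(12−4)(12−3) = 1·11·8·9 = 792 ≡ 12, so v_2 = 12^{−1} = 12 (mod 13).
  i = 3 (α = 1): (1−11)(1−12)(1−4)(1−3) = (−10)·(−11)·(−3)·(−2) = 660 ≡ 10, so v_3 = 10^{−1} = 4 (mod 13).
  i = 4 (α = 4): (4−11)(4−12)(4−1)(4−3) = (−7)·(−8)·3·1 = 168 ≡ 12, so v_4 = 12^{−1} = 12 (mod 13).
  i = 5 (α = 3): (3−11)(3−12)(3−1)(3−4) = (−8)·(−9)·2·(−1) = −144 ≡ 12, so v_5 = 12^{−1} = 12 (mod 13).
  v = [12, 12, 4, 12, 12].
Step 2: syndromes of r = [0, 10, 4, 2, 11] (all sums mod 13).
  S_0 = Σ v_i r_i = 12·0 + 12·10 + 4·4 + 12·2 + 12·11 = 292 ≡ 6.
  S_1 = Σ v_i α_i r_i = 12·11·0 + 12·12·10 + 4·1·4 + 12·4·2 + 12·3·11 = 1948 ≡ 11.
  α_i^2 mod 13 = [4, 1, 1, 3, 9].
  S_2 = Σ v_i α_i^2 r_i = 12·4·0 + 12·1·10 + 4·1·4 + 12·3·2 + 12·9·11 = 1396 ≡ 5.
  S = (6, 11, 5) ≠ 0, so r is not a codeword (an error is present).
Step 3: locate the error. For a single error e at position i, S_ℓ = v_i·e·α_i^ℓ, so α_err = S_1/S_0.
  S_0^{−1} = 6^{−1} = 11 (mod 13), so α_err = 11·11 = 121 ≡ 4 = α_4. Error position i = 4.
  Consistency check: S_2/S_1 = 5·6 = 30 ≡ 4 = α_err ✓ (single-error assumption holds).
Step 4: error magnitude e = S_0/v_4 = S_0·∏_{j≠4}(α_4 − α_j) = 6·12 = 72 ≡ 7 (mod 13).
Step 5: correct position 4: c_4 = r_4 − e = 2 − 7 ≡ 8 (mod 13). Hence c = [0, 10, 4, 8, 11].
  Check: interpolating c through the α_i gives m(x) = 7 + 10·x (degree < 2) with m(α_i) = c_i for every i, so c is indeed a codeword.


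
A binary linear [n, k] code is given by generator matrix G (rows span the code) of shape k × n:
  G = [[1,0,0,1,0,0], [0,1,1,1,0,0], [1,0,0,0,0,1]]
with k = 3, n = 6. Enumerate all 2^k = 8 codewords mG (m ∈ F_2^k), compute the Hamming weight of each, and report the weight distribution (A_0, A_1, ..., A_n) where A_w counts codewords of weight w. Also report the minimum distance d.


Weight distribution: A_0 = 1, A_2 = 3, A_3 = 3, A_5 = 1. Minimum distance d = 2.

Enumerate all 2^3 = 8 messages m ∈ F_2^3.
For each, compute codeword c = mG in F_2^6, then tally its weight.
  m = 000 → c = 000000, weight = 0.
  m = 100 → c = 100100, weight = 2.
  m = 010 → c = 011100, weight = 3.
  m = 110 → c = 111000, weight = 3.
  m = 001 → c = 100001, weight = 2.
  m = 101 → c = 000101, weight = 2.
  m = 011 → c = 111101, weight = 5.
  m = 111 → c = 011001, weight = 3.
Tally weights:
  weight 0: 1 codewords.
  weight 2: 3 codewords.
  weight 3: 3 codewords.
  weight 5: 1 codewords.
Minimum distance d = smallest w > 0 with A_w > 0 = 2.
Sanity: Σ A_w = 8 = 2^3 = 8 ✓.


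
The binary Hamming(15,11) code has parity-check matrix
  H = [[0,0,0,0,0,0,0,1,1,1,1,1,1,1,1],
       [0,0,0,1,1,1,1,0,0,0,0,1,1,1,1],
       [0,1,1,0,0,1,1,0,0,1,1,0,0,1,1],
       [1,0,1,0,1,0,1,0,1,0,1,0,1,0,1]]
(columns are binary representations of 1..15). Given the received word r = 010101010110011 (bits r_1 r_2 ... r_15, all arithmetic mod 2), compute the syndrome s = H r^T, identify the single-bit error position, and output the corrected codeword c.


s = (1, 0, 0, 0)^T, error position = 8, corrected codeword c = 010101000110011

Compute s = H r^T mod 2 one row at a time:
  s_1 = 1 + 0 + 1 + 1 + 0 + 0 + 1 + 1 = 5 ≡ 1 (mod 2).
  s_2 = 1 + 0 + 1 + 0 + 0 + 0 + 1 + 1 = 4 ≡ 0 (mod 2).
  s_3 = 1 + 0 + 1 + 0 + 1 + 1 + 1 + 1 = 6 ≡ 0 (mod 2).
  s_4 = 0 + 0 + 0 + 0 + 0 + 1 + 0 + 1 = 2 ≡ 0 (mod 2).
s = (1, 0, 0, 0)^T — this equals column 8 of H (binary 1000), so error is at position 8.
Correct: flip bit 8 of r = 010101010110011 to get c = 010101000110011.


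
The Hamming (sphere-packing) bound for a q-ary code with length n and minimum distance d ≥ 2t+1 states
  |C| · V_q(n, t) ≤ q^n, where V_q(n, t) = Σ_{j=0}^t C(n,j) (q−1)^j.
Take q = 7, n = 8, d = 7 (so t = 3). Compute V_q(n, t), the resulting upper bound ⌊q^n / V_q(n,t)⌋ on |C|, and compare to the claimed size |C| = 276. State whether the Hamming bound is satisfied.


V_q(n, t) = 13153, q^n = 5764801, Hamming bound = 438, |C| = 276 ≤ bound (satisfied).

Step 1: Compute V_q(n, t) = Σ_{j=0}^3 C(n, j) (q−1)^j.
  j = 0: C(8,0)·(6)^0 = 1·1 = 1.
  j = 1: C(8,1)·(6)^1 = 8·6 = 48.
  j = 2: C(8,2)·(6)^2 = 28·36 = 1008.
  j = 3: C(8,3)·(6)^3 = 56·216 = 12096.
  V_q(n, t) = 1 + 48 + 1008 + 12096 = 13153.
Step 2: q^n = 7^8 = 5764801.
Step 3: Hamming bound ⌊q^n / V_q(n,t)⌋ = ⌊5764801/13153⌋ = 438.
Step 4: Compare |C| = 276 to 438: satisfied.
The claimed |C| lies below the Hamming bound.


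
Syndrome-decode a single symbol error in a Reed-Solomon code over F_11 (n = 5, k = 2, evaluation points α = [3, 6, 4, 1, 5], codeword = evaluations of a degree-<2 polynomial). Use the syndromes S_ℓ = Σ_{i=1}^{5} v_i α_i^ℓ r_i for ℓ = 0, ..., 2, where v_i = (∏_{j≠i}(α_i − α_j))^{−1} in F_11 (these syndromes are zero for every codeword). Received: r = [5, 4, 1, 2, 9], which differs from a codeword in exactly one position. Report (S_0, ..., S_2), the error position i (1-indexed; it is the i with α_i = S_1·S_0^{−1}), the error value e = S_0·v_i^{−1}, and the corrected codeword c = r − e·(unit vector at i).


S = (4, 9, 1), error at position 5, error magnitude e = 1, c = [5, 4, 1, 2, 8].

Step 1: column multipliers v_i = (∏_{j≠i}(α_i − α_j))^{−1} mod 11.
  i = 1 (α = 3): (3−6)(3−4)(3−1)(3−5) = (−3)·(−1)·2·(−2) = −12 ≡ 10, so v_1 = 10^{−1} = 10 (mod 11).
  i = 2 (α = 6): (6−3)(6−4)(6−1)(6−5) = 3·2·5·1 = 30 ≡ 8, so v_2 = 8^{−1} = 7 (mod 11).
  i = 3 (α = 4): (4−3)(4−6)(4−1)(4−5) = 1·(−2)·3·(−1) = 6 ≡ 6, so v_3 = 6^{−1} = 2 (mod 11).
  i = 4 (α = 1): (1−3)(1−6)(1−4)(1−5) = (−2)·(−5)·(−3)·(−4) = 120 ≡ 10, so v_4 = 10^{−1} = 10 (mod 11).
  i = 5 (α = 5): (5−3)(5−6)(5−4)(5−1) = 2·(−1)·1·4 = −8 ≡ 3, so v_5 = 3^{−1} = 4 (mod 11).
  v = [10, 7, 2, 10, 4].
Step 2: syndromes of r = [5, 4, 1, 2, 9] (all sums mod 11).
  S_0 = Σ v_i r_i = 10·5 + 7·4 + 2·1 + 10·2 + 4·9 = 136 ≡ 4.
  S_1 = Σ v_i α_i r_i = 10·3·5 + 7·6·4 + 2·4·1 + 10·1·2 + 4·5·9 = 526 ≡ 9.
  α_i^2 mod 11 = [9, 3, 5, 1, 3].
  S_2 = Σ v_i α_i^2 r_i = 10·9·5 + 7·3·4 + 2·5·1 + 10·1·2 + 4·3·9 = 672 ≡ 1.
  S = (4, 9, 1) ≠ 0, so r is not a codeword (an error is present).
Step 3: locate the error. For a single error e at position i, S_ℓ = v_i·e·α_i^ℓ, so α_err = S_1/S_0.
  S_0^{−1} = 4^{−1} = 3 (mod 11), so α_err = 9·3 = 27 ≡ 5 = α_5. Error position i = 5.
  Consistency check: S_2/S_1 = 1·5 = 5 ≡ 5 = α_err ✓ (single-error assumption holds).
Step 4: error magnitude e = S_0/v_5 = S_0·∏_{j≠5}(α_5 − α_j) = 4·3 = 12 ≡ 1 (mod 11).
Step 5: correct position 5: c_5 = r_5 − e = 9 − 1 ≡ 8 (mod 11). Hence c = [5, 4, 1, 2, 8].
  Check: interpolating c through the α_i gives m(x) = 6 + 7·x (degree < 2) with m(α_i) = c_i for every i, so c is indeed a codeword.


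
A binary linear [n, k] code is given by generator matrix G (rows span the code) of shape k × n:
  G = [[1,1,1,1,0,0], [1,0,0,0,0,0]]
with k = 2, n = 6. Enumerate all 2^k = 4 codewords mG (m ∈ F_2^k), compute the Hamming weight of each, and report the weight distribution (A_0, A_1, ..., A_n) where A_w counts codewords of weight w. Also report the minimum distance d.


Weight distribution: A_0 = 1, A_1 = 1, A_3 = 1, A_4 = 1. Minimum distance d = 1.

Enumerate all 2^2 = 4 messages m ∈ F_2^2.
For each, compute codeword c = mG in F_2^6, then tally its weight.
  m = 00 → c = 000000, weight = 0.
  m = 10 → c = 111100, weight = 4.
  m = 01 → c = 100000, weight = 1.
  m = 11 → c = 011100, weight = 3.
Tally weights:
  weight 0: 1 codewords.
  weight 1: 1 codewords.
  weight 3: 1 codewords.
  weight 4: 1 codewords.
Minimum distance d = smallest w > 0 with A_w > 0 = 1.
Sanity: Σ A_w = 4 = 2^2 = 4 ✓.


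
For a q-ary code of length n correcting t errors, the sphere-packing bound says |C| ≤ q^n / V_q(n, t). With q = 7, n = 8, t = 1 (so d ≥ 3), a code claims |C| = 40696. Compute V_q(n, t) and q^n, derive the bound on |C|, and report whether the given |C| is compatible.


V_q(n, t) = 49, q^n = 5764801, Hamming bound = 117649, |C| = 40696 ≤ bound (satisfied).

Step 1: Compute V_q(n, t) = Σ_{j=0}^1 C(n, j) (q−1)^j.
  j = 0: C(8,0)·(6)^0 = 1·1 = 1.
  j = 1: C(8,1)·(6)^1 = 8·6 = 48.
  V_q(n, t) = 1 + 48 = 49.
Step 2: q^n = 7^8 = 5764801.
Step 3: Hamming bound ⌊q^n / V_q(n,t)⌋ = ⌊5764801/49⌋ = 117649.
Step 4: Compare |C| = 40696 to 117649: satisfied.
The claimed |C| lies below the Hamming bound.


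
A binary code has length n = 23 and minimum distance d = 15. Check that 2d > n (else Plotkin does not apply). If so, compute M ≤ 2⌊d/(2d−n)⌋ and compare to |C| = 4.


Plotkin bound M ≤ 4; given |C| = 4 ≤ bound (satisfied).

Check applicability: 2d = 30, n = 23.
2d − n = 7 > 0, so Plotkin applies.
Compute d/(2d−n) = 15/7 ≈ 2.1429.
⌊d/(2d−n)⌋ = 2.
Plotkin bound: M ≤ 2·2 = 4.
Given |C| = 4, check: satisfied.
This |C| is at the Plotkin bound.


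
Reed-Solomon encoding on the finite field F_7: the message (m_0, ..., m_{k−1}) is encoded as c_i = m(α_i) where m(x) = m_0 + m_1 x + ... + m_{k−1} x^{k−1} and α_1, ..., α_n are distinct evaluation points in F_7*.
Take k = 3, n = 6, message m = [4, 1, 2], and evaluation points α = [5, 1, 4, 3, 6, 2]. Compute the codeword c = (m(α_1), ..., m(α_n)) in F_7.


c = [3, 0, 5, 4, 5, 0]

Message polynomial: m(x) = 4 + 1·x + 2·x^2 (mod 7).
For each evaluation point α_i, compute m(α_i) mod 7:
  α_1 = 5: Horner steps 2 → 4 → 3, so m(5) = 3.
  α_2 = 1: Horner steps 2 → 3 → 0, so m(1) = 0.
  α_3 = 4: Horner steps 2 → 2 → 5, so m(4) = 5.
  α_4 = 3: Horner steps 2 → 0 → 4, so m(3) = 4.
  α_5 = 6: Horner steps 2 → 6 → 5, so m(6) = 5.
  α_6 = 2: Horner steps 2 → 5 → 0, so m(2) = 0.
Codeword c = [3, 0, 5, 4, 5, 0] ∈ F_7^6.


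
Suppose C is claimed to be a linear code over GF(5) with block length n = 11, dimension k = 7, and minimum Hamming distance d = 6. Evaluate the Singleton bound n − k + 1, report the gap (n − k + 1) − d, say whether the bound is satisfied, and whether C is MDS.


Singleton RHS = n − k + 1 = 5, slack = -1, bound violated (no such code; not MDS).

Singleton bound: d ≤ n − k + 1.
Here n = 11, k = 7, so n − k + 1 = 5.
Given d = 6, check d ≤ 5: NO.
Slack = (n − k + 1) − d = -1.
The slack is negative: d = 6 exceeds n − k + 1 = 5 by 1, so the Singleton bound is violated and no linear [11, 7, 6]_5 code can exist. In particular it is not MDS (MDS requires d = n − k + 1 exactly).
Description: the claimed parameters are [11, 7, 6]_5; such a code would be impossible (violates the Singleton bound).


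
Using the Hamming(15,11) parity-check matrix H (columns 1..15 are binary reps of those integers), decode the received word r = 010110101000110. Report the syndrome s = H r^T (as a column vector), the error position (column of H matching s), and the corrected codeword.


s = (1, 1, 1, 0)^T, error position = 14, corrected codeword c = 010110101000100

Compute s = H r^T mod 2 one row at a time:
  s_1 = 0 + 1 + 0 + 0 + 0 + 1 + 1 + 0 = 3 ≡ 1 (mod 2).
  s_2 = 1 + 1 + 0 + 1 + 0 + 1 + 1 + 0 = 5 ≡ 1 (mod 2).
  s_3 = 1 + 0 + 0 + 1 + 0 + 0 + 1 + 0 = 3 ≡ 1 (mod 2).
  s_4 = 0 + 0 + 1 + 1 + 1 + 0 + 1 + 0 = 4 ≡ 0 (mod 2).
s = (1, 1, 1, 0)^T — this equals column 14 of H (binary 1110), so error is at position 14.
Correct: flip bit 14 of r = 010110101000110 to get c = 010110101000100.


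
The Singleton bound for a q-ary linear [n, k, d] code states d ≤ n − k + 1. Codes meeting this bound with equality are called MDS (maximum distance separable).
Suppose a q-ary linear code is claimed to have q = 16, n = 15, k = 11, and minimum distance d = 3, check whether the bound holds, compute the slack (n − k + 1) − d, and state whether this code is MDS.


Singleton RHS = n − k + 1 = 5, slack = 2, bound satisfied, not MDS.

Singleton bound: d ≤ n − k + 1.
Here n = 15, k = 11, so n − k + 1 = 5.
Given d = 3, check d ≤ 5: YES.
Slack = (n − k + 1) − d = 2.
The code is NOT MDS (slack = 2 > 0).
Description: the claimed parameters are [15, 11, 3]_16; such a code would be non-MDS.


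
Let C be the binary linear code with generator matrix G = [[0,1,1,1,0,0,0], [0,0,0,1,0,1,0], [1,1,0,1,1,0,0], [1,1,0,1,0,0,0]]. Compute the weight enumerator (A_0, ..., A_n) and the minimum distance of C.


Weight distribution: A_0 = 1, A_1 = 1, A_2 = 2, A_3 = 6, A_4 = 5, A_5 = 1. Minimum distance d = 1.

Enumerate all 2^4 = 16 messages m ∈ F_2^4.
For each, compute codeword c = mG in F_2^7, then tally its weight.
  m = 0000 → c = 0000000, weight = 0.
  m = 1000 → c = 0111000, weight = 3.
  m = 0100 → c = 0001010, weight = 2.
  m = 1100 → c = 0110010, weight = 3.
  m = 0010 → c = 1101100, weight = 4.
  m = 1010 → c = 1010100, weight = 3.
  m = 0110 → c = 1100110, weight = 4.
  m = 1110 → c = 1011110, weight = 5.
  m = 0001 → c = 1101000, weight = 3.
  m = 1001 → c = 1010000, weight = 2.
  m = 0101 → c = 1100010, weight = 3.
  m = 1101 → c = 1011010, weight = 4.
  m = 0011 → c = 0000100, weight = 1.
  m = 1011 → c = 0111100, weight = 4.
  m = 0111 → c = 0001110, weight = 3.
  m = 1111 → c = 0110110, weight = 4.
Tally weights:
  weight 0: 1 codewords.
  weight 1: 1 codewords.
  weight 2: 2 codewords.
  weight 3: 6 codewords.
  weight 4: 5 codewords.
  weight 5: 1 codewords.
Minimum distance d = smallest w > 0 with A_w > 0 = 1.
Sanity: Σ A_w = 16 = 2^4 = 16 ✓.
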